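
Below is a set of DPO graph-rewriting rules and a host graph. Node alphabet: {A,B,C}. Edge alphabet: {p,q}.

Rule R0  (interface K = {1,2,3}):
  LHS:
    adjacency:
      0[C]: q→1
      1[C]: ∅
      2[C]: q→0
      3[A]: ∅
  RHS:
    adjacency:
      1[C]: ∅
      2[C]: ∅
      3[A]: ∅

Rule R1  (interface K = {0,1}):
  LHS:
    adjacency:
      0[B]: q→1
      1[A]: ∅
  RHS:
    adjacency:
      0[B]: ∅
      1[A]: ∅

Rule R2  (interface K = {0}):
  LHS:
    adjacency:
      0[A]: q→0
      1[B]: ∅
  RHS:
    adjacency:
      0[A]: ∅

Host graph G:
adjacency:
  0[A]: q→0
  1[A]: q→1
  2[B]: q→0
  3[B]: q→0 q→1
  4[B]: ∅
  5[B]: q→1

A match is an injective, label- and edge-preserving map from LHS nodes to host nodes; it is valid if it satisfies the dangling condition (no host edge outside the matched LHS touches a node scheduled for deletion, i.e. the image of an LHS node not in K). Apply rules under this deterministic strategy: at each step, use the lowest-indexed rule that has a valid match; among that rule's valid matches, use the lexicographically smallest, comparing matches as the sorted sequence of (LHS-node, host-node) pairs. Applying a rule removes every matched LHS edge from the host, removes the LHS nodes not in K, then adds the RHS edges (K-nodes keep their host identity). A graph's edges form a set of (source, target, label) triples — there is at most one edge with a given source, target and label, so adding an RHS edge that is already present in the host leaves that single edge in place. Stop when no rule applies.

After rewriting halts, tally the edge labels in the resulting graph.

Answer: (no edges)

Rewrite trace:
[0] host  ⇒  6 nodes, 6 edges  {0-q->0 1-q->1 2-q->0 3-q->0 3-q->1 5-q->1}
[1] R1 @ {0↦2, 1↦0}  ⇒  6 nodes, 5 edges  {0-q->0 1-q->1 3-q->0 3-q->1 5-q->1}
[2] R1 @ {0↦3, 1↦0}  ⇒  6 nodes, 4 edges  {0-q->0 1-q->1 3-q->1 5-q->1}
[3] R1 @ {0↦3, 1↦1}  ⇒  6 nodes, 3 edges  {0-q->0 1-q->1 5-q->1}
[4] R1 @ {0↦5, 1↦1}  ⇒  6 nodes, 2 edges  {0-q->0 1-q->1}
[5] R2 @ {0↦0, 1↦2}  ⇒  5 nodes, 1 edges  {1-q->1}
[6] R2 @ {0↦1, 1↦3}  ⇒  4 nodes, 0 edges  {∅}
normal form: no rule applies after step 6
NF edges: []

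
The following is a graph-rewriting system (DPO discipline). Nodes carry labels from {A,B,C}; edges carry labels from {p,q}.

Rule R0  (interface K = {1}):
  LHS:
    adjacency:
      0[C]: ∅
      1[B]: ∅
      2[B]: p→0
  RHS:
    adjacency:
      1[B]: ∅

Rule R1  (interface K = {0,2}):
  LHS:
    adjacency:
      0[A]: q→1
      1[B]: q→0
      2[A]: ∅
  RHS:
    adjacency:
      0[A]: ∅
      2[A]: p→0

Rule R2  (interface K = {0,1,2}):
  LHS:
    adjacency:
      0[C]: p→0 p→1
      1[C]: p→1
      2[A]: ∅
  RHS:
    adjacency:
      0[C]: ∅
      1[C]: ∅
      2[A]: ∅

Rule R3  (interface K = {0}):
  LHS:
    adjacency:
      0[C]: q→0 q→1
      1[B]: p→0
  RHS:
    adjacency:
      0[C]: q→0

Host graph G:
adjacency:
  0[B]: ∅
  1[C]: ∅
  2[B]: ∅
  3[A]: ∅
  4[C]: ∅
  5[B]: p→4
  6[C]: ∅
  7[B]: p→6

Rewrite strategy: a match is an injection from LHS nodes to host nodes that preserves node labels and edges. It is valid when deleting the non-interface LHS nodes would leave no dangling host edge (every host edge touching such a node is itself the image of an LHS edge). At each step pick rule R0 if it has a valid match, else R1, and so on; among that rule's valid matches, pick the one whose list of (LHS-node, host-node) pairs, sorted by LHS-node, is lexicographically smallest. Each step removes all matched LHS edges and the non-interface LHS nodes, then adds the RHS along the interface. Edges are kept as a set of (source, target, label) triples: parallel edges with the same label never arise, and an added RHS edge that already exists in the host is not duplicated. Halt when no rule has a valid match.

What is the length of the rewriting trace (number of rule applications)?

[0] host  ⇒  8 nodes, 2 edges  {5-p->4 7-p->6}
[1] R0 @ {0↦4, 1↦0, 2↦5}  ⇒  6 nodes, 1 edges  {7-p->6}
[2] R0 @ {0↦6, 1↦0, 2↦7}  ⇒  4 nodes, 0 edges  {∅}
halt: no rule applies after step 2

Answer: 2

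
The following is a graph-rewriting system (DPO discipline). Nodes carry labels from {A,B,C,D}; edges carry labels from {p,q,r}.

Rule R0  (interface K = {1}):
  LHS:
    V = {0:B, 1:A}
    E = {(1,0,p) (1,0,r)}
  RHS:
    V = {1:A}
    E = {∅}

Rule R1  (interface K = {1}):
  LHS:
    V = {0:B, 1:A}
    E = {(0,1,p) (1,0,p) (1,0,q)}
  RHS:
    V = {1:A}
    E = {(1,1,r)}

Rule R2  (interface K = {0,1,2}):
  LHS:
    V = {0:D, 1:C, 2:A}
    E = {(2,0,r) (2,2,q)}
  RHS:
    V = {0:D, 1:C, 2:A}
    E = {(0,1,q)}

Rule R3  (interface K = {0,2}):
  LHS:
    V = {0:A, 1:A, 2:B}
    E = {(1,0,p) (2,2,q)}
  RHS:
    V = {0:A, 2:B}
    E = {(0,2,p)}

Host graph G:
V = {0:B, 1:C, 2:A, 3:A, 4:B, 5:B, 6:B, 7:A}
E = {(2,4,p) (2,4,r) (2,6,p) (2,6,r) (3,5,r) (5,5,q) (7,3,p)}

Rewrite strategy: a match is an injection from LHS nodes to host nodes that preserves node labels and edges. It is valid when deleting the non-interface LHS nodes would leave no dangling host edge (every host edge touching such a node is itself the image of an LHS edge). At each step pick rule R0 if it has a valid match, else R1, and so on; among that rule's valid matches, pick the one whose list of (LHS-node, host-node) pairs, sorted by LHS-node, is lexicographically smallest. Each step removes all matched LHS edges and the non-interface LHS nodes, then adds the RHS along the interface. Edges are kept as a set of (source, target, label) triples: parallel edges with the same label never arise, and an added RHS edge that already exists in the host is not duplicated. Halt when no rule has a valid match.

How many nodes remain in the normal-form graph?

initial: |V|=8 |E|=7  E = 2-p->4 2-r->4 2-p->6 2-r->6 3-r->5 5-q->5 7-p->3
step 1: apply R0 at {0↦4, 1↦2}  → |V|=7 |E|=5  E = 2-p->6 2-r->6 3-r->5 5-q->5 7-p->3
step 2: apply R0 at {0↦6, 1↦2}  → |V|=6 |E|=3  E = 3-r->5 5-q->5 7-p->3
step 3: apply R3 at {0↦3, 1↦7, 2↦5}  → |V|=5 |E|=2  E = 3-p->5 3-r->5
step 4: apply R0 at {0↦5, 1↦3}  → |V|=4 |E|=0  E = ∅
final graph: no rule applies after step 4
NF nodes: {0:B, 1:C, 2:A, 3:A}

Answer: 4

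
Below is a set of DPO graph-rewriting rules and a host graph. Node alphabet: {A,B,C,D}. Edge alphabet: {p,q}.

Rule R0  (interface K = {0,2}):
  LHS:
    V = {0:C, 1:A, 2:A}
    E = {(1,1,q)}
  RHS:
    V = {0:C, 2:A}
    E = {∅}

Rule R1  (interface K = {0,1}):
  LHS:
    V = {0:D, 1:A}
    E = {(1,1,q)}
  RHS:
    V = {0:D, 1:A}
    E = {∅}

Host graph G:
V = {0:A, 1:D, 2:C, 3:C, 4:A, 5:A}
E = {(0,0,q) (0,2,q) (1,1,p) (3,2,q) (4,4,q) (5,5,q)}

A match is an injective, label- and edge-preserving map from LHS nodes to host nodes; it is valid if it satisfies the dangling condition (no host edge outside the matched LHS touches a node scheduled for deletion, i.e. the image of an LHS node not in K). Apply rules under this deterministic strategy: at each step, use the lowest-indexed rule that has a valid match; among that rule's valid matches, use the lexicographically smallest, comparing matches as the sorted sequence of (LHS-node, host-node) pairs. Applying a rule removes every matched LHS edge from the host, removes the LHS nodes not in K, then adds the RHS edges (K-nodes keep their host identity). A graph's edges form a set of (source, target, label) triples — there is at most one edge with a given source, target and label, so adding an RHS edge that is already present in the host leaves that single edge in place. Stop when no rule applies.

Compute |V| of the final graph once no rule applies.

Answer: 4

Steps:
start.  V:6 E:6  edges: 0-q->0 0-q->2 1-p->1 3-q->2 4-q->4 5-q->5
1. fire R0 via {0↦2, 1↦4, 2↦0}  →  V:5 E:5  edges: 0-q->0 0-q->2 1-p->1 3-q->2 5-q->5
2. fire R0 via {0↦2, 1↦5, 2↦0}  →  V:4 E:4  edges: 0-q->0 0-q->2 1-p->1 3-q->2
3. fire R1 via {0↦1, 1↦0}  →  V:4 E:3  edges: 0-q->2 1-p->1 3-q->2
final graph: no rule applies after step 3
NF nodes: {0:A, 1:D, 2:C, 3:C}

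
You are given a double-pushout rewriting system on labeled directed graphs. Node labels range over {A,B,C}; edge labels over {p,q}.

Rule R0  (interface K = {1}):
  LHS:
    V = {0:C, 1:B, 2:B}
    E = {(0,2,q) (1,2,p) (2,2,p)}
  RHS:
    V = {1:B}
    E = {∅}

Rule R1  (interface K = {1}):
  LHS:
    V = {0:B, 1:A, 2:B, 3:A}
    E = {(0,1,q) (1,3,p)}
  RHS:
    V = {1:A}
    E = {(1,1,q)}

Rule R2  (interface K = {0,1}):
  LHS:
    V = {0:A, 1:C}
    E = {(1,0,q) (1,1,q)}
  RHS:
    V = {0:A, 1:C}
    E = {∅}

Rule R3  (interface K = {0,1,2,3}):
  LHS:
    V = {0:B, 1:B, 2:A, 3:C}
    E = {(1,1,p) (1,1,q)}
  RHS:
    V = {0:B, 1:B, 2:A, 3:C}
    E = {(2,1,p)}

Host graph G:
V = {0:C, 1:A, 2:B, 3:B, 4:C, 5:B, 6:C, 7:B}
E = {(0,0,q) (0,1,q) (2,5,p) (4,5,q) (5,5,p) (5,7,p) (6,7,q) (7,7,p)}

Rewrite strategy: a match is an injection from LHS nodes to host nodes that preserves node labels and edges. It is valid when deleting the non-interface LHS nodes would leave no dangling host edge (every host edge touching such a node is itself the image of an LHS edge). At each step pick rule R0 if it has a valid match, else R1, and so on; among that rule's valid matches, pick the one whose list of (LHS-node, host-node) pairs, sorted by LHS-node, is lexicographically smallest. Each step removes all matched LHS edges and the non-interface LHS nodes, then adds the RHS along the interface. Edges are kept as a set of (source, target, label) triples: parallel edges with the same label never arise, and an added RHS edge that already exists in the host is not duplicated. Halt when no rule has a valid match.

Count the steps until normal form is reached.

Answer: 3

Steps:
start.  V:8 E:8  edges: 0-q->0 0-q->1 2-p->5 4-q->5 5-p->5 5-p->7 6-q->7 7-p->7
1. fire R0 via {0↦6, 1↦5, 2↦7}  →  V:6 E:5  edges: 0-q->0 0-q->1 2-p->5 4-q->5 5-p->5
2. fire R0 via {0↦4, 1↦2, 2↦5}  →  V:4 E:2  edges: 0-q->0 0-q->1
3. fire R2 via {0↦1, 1↦0}  →  V:4 E:0  edges: ∅
halt: no rule applies after step 3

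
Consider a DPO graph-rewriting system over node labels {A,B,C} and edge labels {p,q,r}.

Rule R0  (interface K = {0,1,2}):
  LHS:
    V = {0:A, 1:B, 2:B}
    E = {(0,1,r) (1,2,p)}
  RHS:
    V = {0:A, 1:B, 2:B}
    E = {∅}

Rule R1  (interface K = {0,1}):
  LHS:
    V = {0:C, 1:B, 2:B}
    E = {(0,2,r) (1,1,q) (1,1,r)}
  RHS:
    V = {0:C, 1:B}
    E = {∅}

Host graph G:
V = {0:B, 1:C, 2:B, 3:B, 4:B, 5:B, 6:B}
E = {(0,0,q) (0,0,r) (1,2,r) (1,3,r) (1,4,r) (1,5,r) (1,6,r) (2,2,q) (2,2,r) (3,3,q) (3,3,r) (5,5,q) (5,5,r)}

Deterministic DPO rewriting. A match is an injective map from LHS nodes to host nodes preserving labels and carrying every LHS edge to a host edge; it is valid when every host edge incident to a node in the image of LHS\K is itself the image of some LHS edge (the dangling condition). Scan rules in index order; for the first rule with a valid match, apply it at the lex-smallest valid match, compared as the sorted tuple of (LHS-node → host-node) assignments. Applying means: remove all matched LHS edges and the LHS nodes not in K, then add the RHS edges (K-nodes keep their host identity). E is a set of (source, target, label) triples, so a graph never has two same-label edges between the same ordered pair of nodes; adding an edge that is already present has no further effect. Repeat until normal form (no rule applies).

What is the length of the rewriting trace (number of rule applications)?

Answer: 4

Steps:
[0] host  ⇒  7 nodes, 13 edges  {0-q->0 0-r->0 1-r->2 1-r->3 1-r->4 1-r->5 1-r->6 2-q->2 2-r->2 3-q->3 3-r->3 5-q->5 5-r->5}
[1] R1 @ {0↦1, 1↦0, 2↦4}  ⇒  6 nodes, 10 edges  {1-r->2 1-r->3 1-r->5 1-r->6 2-q->2 2-r->2 3-q->3 3-r->3 5-q->5 5-r->5}
[2] R1 @ {0↦1, 1↦2, 2↦6}  ⇒  5 nodes, 7 edges  {1-r->2 1-r->3 1-r->5 3-q->3 3-r->3 5-q->5 5-r->5}
[3] R1 @ {0↦1, 1↦3, 2↦2}  ⇒  4 nodes, 4 edges  {1-r->3 1-r->5 5-q->5 5-r->5}
[4] R1 @ {0↦1, 1↦5, 2↦3}  ⇒  3 nodes, 1 edges  {1-r->5}
normal form: no rule applies after step 4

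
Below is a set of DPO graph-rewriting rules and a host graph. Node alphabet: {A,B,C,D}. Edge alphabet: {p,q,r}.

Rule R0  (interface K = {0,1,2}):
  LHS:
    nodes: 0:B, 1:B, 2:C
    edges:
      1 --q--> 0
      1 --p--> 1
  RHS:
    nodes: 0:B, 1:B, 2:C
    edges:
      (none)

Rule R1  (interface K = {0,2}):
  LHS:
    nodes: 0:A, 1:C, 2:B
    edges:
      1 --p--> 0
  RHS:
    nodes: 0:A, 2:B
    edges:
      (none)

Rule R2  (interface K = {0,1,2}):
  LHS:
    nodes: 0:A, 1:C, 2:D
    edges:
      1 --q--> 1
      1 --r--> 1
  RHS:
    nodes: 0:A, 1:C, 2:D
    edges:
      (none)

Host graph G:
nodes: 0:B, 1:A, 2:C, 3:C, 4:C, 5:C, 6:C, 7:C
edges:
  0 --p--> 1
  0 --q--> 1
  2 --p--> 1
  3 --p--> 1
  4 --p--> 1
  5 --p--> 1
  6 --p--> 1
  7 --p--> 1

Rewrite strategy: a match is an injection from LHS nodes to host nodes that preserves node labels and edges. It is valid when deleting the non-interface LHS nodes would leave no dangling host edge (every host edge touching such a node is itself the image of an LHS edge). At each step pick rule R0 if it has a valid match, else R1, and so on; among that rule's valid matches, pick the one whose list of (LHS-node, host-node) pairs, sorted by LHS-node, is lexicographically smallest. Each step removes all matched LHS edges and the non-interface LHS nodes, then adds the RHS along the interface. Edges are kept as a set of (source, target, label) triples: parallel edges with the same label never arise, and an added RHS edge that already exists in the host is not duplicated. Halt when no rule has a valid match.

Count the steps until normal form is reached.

start.  V:8 E:8  edges: 0-p->1 0-q->1 2-p->1 3-p->1 4-p->1 5-p->1 6-p->1 7-p->1
1. fire R1 via {0↦1, 1↦2, 2↦0}  →  V:7 E:7  edges: 0-p->1 0-q->1 3-p->1 4-p->1 5-p->1 6-p->1 7-p->1
2. fire R1 via {0↦1, 1↦3, 2↦0}  →  V:6 E:6  edges: 0-p->1 0-q->1 4-p->1 5-p->1 6-p->1 7-p->1
3. fire R1 via {0↦1, 1↦4, 2↦0}  →  V:5 E:5  edges: 0-p->1 0-q->1 5-p->1 6-p->1 7-p->1
4. fire R1 via {0↦1, 1↦5, 2↦0}  →  V:4 E:4  edges: 0-p->1 0-q->1 6-p->1 7-p->1
5. fire R1 via {0↦1, 1↦6, 2↦0}  →  V:3 E:3  edges: 0-p->1 0-q->1 7-p->1
6. fire R1 via {0↦1, 1↦7, 2↦0}  →  V:2 E:2  edges: 0-p->1 0-q->1
halt: no rule applies after step 6

Answer: 6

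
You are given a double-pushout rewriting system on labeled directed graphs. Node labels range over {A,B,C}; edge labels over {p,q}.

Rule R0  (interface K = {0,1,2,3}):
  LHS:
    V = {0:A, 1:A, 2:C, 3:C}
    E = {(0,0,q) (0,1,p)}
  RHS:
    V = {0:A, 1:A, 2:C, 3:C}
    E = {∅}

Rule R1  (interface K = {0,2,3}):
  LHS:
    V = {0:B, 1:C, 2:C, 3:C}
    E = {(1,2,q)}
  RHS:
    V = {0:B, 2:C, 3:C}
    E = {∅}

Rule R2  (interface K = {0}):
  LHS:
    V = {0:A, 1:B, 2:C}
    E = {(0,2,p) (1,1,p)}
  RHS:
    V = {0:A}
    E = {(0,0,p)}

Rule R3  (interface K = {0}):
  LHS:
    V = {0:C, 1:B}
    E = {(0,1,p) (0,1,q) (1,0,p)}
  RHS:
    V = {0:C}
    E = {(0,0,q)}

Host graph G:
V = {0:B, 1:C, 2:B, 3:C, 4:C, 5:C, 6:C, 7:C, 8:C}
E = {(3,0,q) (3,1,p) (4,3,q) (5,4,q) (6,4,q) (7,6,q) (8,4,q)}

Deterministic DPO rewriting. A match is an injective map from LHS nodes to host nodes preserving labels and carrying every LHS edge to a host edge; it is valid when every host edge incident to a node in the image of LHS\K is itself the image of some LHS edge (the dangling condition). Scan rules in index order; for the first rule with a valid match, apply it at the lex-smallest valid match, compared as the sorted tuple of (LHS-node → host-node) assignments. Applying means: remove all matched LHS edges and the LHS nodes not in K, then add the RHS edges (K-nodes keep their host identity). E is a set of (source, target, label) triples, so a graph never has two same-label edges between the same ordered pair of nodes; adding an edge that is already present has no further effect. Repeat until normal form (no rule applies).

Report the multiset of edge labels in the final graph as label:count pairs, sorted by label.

initial: |V|=9 |E|=7  E = 3-q->0 3-p->1 4-q->3 5-q->4 6-q->4 7-q->6 8-q->4
step 1: apply R1 at {0↦0, 1↦5, 2↦4, 3↦1}  → |V|=8 |E|=6  E = 3-q->0 3-p->1 4-q->3 6-q->4 7-q->6 8-q->4
step 2: apply R1 at {0↦0, 1↦7, 2↦6, 3↦1}  → |V|=7 |E|=5  E = 3-q->0 3-p->1 4-q->3 6-q->4 8-q->4
step 3: apply R1 at {0↦0, 1↦6, 2↦4, 3↦1}  → |V|=6 |E|=4  E = 3-q->0 3-p->1 4-q->3 8-q->4
step 4: apply R1 at {0↦0, 1↦8, 2↦4, 3↦1}  → |V|=5 |E|=3  E = 3-q->0 3-p->1 4-q->3
step 5: apply R1 at {0↦0, 1↦4, 2↦3, 3↦1}  → |V|=4 |E|=2  E = 3-q->0 3-p->1
normal form: no rule applies after step 5
NF edges: [(3, 0, 'q'), (3, 1, 'p')]

Answer: p:1 q:1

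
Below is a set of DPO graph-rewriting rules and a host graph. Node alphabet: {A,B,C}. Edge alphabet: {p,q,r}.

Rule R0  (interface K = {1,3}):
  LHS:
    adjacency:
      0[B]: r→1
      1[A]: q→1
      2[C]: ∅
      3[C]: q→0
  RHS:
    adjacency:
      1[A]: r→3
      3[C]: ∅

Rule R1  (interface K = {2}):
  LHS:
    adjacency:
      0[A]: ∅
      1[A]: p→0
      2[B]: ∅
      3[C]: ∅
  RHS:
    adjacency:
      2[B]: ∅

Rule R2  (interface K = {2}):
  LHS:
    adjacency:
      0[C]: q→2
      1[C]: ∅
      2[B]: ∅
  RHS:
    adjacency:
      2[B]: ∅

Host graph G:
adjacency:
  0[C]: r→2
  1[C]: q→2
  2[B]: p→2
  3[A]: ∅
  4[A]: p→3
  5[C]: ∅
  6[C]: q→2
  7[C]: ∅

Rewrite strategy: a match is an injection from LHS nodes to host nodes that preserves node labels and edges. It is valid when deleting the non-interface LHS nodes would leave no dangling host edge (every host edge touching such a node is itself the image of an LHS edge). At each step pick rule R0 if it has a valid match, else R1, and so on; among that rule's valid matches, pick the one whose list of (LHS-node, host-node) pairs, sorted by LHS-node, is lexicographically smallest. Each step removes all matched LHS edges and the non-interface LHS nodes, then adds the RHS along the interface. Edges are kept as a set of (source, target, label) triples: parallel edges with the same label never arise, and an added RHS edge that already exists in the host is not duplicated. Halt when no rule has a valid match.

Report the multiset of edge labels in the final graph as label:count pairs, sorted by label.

[0] host  ⇒  8 nodes, 5 edges  {0-r->2 1-q->2 2-p->2 4-p->3 6-q->2}
[1] R1 @ {0↦3, 1↦4, 2↦2, 3↦5}  ⇒  5 nodes, 4 edges  {0-r->2 1-q->2 2-p->2 6-q->2}
[2] R2 @ {0↦1, 1↦7, 2↦2}  ⇒  3 nodes, 3 edges  {0-r->2 2-p->2 6-q->2}
final graph: no rule applies after step 2
NF edges: [(0, 2, 'r'), (2, 2, 'p'), (6, 2, 'q')]

Answer: p:1 q:1 r:1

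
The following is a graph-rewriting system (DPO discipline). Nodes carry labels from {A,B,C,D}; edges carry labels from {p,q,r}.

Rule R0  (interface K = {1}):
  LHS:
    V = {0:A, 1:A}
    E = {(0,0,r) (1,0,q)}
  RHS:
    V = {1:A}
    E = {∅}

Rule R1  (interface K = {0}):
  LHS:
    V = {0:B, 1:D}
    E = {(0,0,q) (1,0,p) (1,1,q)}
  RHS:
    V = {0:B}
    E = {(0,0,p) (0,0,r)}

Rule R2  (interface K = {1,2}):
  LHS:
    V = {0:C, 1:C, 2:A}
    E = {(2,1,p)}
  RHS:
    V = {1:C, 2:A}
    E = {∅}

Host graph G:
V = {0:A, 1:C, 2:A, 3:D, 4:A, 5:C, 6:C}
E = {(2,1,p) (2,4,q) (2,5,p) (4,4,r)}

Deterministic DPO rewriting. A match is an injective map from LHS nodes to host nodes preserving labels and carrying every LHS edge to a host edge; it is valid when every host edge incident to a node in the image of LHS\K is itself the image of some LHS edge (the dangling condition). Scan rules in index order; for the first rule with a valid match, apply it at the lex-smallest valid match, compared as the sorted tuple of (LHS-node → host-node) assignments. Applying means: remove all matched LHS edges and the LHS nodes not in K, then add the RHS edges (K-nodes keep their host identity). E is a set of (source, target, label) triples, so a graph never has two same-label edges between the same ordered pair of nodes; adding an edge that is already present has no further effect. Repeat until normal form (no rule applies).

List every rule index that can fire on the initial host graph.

Answer: [R0,R2]

Rewrite trace:
R0: 1 valid match — {0↦4, 1↦2}
R1: no valid match — LHS pattern not found
R2: 2 valid matches — {0↦6, 1↦1, 2↦2}, {0↦6, 1↦5, 2↦2}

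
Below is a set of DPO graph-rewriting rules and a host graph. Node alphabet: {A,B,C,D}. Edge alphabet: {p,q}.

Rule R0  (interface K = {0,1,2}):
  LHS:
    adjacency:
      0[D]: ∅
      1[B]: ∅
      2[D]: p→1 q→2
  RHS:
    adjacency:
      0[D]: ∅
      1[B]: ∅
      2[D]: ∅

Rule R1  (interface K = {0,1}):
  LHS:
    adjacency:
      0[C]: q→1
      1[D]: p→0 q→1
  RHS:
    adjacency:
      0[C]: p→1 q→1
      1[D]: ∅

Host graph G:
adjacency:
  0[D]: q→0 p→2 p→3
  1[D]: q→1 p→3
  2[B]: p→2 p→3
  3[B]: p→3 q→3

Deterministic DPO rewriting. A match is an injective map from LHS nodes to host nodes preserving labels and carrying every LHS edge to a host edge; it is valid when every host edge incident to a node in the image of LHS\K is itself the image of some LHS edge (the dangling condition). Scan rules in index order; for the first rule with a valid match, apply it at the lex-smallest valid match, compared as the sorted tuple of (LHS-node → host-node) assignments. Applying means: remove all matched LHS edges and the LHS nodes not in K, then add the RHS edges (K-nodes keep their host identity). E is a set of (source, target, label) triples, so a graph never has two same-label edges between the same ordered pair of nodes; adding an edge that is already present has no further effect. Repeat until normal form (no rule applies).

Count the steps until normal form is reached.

start.  V:4 E:9  edges: 0-q->0 0-p->2 0-p->3 1-q->1 1-p->3 2-p->2 2-p->3 3-p->3 3-q->3
1. fire R0 via {0↦0, 1↦3, 2↦1}  →  V:4 E:7  edges: 0-q->0 0-p->2 0-p->3 2-p->2 2-p->3 3-p->3 3-q->3
2. fire R0 via {0↦1, 1↦2, 2↦0}  →  V:4 E:5  edges: 0-p->3 2-p->2 2-p->3 3-p->3 3-q->3
normal form: no rule applies after step 2

Answer: 2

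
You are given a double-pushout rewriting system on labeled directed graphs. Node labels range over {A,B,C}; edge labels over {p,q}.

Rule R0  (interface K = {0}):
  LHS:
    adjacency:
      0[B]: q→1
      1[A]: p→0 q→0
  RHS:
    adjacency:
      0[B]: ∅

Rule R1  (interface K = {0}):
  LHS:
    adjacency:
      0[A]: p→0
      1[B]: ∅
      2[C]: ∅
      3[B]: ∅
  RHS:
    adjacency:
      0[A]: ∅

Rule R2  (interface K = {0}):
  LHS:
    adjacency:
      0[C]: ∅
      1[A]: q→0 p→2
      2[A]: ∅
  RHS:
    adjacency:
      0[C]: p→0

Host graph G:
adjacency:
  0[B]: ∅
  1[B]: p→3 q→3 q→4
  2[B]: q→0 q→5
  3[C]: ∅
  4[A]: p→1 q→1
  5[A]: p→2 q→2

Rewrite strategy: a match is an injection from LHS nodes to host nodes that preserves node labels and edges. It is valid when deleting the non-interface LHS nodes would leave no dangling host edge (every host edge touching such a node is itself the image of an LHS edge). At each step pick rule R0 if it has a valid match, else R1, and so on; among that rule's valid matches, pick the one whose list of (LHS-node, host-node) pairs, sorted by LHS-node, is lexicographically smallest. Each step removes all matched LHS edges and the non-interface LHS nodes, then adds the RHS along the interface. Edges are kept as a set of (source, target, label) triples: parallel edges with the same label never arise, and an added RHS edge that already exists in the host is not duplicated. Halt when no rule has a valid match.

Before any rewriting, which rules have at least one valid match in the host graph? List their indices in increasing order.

R0: 2 valid matches — {0↦1, 1↦4}, {0↦2, 1↦5}
R1: no valid match — LHS pattern not found
R2: no valid match — LHS pattern not found

Answer: [R0]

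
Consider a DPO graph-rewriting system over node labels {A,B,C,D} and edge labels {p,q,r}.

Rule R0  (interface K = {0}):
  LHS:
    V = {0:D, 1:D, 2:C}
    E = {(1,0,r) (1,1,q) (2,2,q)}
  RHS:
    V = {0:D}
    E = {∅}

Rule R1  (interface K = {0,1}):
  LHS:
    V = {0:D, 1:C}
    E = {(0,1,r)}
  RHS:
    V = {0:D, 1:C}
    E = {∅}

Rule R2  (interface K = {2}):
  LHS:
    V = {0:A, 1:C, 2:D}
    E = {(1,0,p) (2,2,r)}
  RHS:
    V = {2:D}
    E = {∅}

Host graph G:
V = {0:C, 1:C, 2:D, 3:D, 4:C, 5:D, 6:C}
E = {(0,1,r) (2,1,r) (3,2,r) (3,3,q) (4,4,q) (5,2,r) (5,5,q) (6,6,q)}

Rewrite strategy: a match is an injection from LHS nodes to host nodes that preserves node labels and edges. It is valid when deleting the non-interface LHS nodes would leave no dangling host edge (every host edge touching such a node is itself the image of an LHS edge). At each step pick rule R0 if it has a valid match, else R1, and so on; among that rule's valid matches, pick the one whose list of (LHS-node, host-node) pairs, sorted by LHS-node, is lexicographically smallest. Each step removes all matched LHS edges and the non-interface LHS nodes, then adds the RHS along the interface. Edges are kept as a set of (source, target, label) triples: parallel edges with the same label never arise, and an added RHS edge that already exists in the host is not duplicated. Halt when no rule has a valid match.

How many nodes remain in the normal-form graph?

start.  V:7 E:8  edges: 0-r->1 2-r->1 3-r->2 3-q->3 4-q->4 5-r->2 5-q->5 6-q->6
1. fire R0 via {0↦2, 1↦3, 2↦4}  →  V:5 E:5  edges: 0-r->1 2-r->1 5-r->2 5-q->5 6-q->6
2. fire R0 via {0↦2, 1↦5, 2↦6}  →  V:3 E:2  edges: 0-r->1 2-r->1
3. fire R1 via {0↦2, 1↦1}  →  V:3 E:1  edges: 0-r->1
halt: no rule applies after step 3
NF nodes: {0:C, 1:C, 2:D}

Answer: 3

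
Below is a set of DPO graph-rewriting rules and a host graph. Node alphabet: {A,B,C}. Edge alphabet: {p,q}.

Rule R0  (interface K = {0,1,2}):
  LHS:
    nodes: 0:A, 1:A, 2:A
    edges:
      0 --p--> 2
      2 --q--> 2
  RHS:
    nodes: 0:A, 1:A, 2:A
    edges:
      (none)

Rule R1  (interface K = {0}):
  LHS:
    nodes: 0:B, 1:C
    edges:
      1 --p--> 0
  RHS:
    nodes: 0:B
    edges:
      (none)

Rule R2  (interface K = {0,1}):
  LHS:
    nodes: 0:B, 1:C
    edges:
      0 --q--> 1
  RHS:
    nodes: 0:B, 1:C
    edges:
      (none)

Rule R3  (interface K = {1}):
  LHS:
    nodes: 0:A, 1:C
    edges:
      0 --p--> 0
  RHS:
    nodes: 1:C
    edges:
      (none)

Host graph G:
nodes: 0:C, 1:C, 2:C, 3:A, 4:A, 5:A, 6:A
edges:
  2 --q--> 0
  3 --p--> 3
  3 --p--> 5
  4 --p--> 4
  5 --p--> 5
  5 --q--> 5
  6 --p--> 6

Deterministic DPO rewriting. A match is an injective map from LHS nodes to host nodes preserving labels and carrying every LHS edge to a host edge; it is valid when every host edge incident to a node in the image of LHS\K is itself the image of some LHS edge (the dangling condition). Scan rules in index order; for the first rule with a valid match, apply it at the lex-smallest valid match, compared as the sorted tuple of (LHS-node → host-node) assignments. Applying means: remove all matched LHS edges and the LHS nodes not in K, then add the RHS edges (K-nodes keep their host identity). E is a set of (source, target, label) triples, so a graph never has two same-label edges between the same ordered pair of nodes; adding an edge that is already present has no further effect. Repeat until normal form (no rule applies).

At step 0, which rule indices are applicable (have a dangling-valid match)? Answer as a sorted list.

R0: 2 valid matches — {0↦3, 1↦4, 2↦5}, {0↦3, 1↦6, 2↦5}
R1: no valid match — LHS pattern not found
R2: no valid match — LHS pattern not found
R3: 6 valid matches — {0↦4, 1↦0}, {0↦4, 1↦1}, {0↦4, 1↦2} (+3 more)

Answer: [R0,R3]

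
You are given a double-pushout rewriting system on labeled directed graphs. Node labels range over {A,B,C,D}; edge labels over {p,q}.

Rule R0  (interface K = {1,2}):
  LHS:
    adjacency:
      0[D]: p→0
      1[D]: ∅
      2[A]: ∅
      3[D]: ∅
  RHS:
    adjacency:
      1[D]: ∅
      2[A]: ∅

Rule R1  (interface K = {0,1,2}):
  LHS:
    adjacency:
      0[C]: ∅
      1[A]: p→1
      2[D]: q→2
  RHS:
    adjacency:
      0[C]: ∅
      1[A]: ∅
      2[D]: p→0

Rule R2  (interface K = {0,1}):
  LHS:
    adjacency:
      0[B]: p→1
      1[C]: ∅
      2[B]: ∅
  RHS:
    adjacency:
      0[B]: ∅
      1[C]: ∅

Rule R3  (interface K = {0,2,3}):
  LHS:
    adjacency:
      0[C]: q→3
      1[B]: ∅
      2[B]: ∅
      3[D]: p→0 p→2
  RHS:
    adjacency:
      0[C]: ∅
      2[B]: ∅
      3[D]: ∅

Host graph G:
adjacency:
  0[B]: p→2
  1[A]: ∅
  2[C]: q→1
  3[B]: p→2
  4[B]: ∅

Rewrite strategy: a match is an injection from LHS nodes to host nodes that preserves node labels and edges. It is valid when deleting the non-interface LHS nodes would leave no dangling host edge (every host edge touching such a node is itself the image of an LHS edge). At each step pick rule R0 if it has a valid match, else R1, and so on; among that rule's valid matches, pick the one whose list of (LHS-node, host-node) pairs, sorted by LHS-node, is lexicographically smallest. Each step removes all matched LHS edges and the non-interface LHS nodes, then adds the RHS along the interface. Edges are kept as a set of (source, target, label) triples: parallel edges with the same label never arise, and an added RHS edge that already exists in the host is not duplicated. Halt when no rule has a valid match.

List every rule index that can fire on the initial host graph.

Answer: [R2]

Steps:
R0: no valid match — LHS pattern not found
R1: no valid match — LHS pattern not found
R2: 2 valid matches — {0↦0, 1↦2, 2↦4}, {0↦3, 1↦2, 2↦4}
R3: no valid match — LHS pattern not found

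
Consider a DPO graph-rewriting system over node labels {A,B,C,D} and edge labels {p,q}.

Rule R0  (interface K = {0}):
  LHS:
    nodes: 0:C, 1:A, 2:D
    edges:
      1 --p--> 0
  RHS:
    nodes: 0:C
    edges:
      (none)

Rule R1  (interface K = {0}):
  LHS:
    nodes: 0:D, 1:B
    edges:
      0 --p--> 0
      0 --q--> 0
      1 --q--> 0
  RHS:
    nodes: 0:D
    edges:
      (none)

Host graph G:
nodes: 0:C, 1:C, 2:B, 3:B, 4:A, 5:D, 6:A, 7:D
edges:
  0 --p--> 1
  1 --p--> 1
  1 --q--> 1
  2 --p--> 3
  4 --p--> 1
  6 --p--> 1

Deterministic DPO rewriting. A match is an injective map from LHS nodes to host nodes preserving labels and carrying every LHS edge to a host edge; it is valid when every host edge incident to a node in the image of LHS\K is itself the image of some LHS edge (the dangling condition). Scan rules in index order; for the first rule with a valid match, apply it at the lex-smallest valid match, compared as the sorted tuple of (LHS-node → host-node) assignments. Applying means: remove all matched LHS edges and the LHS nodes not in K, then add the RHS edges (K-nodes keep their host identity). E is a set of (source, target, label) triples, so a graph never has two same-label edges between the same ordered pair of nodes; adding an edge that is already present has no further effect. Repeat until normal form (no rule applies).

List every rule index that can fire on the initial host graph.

R0: 4 valid matches — {0↦1, 1↦4, 2↦5}, {0↦1, 1↦4, 2↦7}, {0↦1, 1↦6, 2↦5} (+1 more)
R1: no valid match — LHS pattern not found

Answer: [R0]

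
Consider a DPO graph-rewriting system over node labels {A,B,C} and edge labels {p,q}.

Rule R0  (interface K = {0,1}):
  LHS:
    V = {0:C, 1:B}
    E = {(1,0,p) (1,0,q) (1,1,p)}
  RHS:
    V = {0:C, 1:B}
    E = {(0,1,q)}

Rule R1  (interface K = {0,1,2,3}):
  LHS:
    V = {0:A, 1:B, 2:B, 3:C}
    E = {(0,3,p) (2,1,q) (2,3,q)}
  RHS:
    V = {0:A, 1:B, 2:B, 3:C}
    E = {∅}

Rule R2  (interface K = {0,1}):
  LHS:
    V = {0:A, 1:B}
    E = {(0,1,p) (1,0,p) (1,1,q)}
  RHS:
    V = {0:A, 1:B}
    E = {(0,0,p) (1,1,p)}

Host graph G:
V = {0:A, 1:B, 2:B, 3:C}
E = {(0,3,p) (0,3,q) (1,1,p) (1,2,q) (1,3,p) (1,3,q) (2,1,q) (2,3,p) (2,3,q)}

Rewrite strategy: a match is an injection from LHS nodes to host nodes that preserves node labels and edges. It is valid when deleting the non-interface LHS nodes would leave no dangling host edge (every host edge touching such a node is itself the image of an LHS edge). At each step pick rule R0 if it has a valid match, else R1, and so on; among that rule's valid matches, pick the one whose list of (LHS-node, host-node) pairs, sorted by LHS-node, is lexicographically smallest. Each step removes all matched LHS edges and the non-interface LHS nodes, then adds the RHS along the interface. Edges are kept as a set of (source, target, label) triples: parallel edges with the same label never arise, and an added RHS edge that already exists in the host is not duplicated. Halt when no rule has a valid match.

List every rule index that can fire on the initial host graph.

R0: 1 valid match — {0↦3, 1↦1}
R1: 2 valid matches — {0↦0, 1↦1, 2↦2, 3↦3}, {0↦0, 1↦2, 2↦1, 3↦3}
R2: no valid match — LHS pattern not found

Answer: [R0,R1]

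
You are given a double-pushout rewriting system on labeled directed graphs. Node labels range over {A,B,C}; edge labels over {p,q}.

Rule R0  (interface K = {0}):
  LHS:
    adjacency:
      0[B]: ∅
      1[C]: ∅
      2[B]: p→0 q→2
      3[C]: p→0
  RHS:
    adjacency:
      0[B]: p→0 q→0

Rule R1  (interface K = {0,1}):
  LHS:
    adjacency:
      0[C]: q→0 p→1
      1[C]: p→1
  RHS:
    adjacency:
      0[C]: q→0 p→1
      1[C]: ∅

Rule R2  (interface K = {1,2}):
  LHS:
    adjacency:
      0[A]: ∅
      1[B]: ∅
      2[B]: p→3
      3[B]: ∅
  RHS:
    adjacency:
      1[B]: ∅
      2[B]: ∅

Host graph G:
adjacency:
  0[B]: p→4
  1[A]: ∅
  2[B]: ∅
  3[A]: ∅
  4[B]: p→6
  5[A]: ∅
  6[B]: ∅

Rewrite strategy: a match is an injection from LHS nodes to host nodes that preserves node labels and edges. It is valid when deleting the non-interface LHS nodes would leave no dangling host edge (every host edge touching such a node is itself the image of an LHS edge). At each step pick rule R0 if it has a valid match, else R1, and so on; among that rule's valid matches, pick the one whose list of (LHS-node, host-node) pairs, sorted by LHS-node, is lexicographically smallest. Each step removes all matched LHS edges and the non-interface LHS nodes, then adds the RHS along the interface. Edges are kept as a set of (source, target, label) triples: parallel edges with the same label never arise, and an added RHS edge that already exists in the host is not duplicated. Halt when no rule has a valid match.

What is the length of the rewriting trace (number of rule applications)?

Answer: 2

Steps:
initial: |V|=7 |E|=2  E = 0-p->4 4-p->6
step 1: apply R2 at {0↦1, 1↦0, 2↦4, 3↦6}  → |V|=5 |E|=1  E = 0-p->4
step 2: apply R2 at {0↦3, 1↦2, 2↦0, 3↦4}  → |V|=3 |E|=0  E = ∅
normal form: no rule applies after step 2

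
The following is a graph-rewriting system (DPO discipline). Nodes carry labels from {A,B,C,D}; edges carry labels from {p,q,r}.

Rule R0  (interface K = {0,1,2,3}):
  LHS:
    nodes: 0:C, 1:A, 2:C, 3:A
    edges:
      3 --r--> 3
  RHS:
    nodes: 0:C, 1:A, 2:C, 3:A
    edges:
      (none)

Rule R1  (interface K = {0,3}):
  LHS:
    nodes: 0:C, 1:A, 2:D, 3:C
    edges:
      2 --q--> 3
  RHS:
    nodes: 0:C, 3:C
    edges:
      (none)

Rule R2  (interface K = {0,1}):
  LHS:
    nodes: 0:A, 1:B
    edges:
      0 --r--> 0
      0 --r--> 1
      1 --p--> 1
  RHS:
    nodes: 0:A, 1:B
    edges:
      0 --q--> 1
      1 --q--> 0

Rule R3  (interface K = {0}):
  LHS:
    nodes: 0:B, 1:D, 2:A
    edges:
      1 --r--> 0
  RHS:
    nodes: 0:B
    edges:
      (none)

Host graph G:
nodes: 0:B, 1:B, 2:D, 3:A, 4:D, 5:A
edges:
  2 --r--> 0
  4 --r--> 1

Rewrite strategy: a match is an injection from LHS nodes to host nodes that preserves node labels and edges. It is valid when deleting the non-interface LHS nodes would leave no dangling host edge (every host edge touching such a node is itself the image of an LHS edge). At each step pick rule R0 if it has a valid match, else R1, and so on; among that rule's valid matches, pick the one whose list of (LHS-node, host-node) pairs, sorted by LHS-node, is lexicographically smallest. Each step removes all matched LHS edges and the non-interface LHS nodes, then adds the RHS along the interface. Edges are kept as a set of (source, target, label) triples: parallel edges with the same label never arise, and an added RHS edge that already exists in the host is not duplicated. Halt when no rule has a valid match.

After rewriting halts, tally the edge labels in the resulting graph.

start.  V:6 E:2  edges: 2-r->0 4-r->1
1. fire R3 via {0↦0, 1↦2, 2↦3}  →  V:4 E:1  edges: 4-r->1
2. fire R3 via {0↦1, 1↦4, 2↦5}  →  V:2 E:0  edges: ∅
final graph: no rule applies after step 2
NF edges: []

Answer: (no edges)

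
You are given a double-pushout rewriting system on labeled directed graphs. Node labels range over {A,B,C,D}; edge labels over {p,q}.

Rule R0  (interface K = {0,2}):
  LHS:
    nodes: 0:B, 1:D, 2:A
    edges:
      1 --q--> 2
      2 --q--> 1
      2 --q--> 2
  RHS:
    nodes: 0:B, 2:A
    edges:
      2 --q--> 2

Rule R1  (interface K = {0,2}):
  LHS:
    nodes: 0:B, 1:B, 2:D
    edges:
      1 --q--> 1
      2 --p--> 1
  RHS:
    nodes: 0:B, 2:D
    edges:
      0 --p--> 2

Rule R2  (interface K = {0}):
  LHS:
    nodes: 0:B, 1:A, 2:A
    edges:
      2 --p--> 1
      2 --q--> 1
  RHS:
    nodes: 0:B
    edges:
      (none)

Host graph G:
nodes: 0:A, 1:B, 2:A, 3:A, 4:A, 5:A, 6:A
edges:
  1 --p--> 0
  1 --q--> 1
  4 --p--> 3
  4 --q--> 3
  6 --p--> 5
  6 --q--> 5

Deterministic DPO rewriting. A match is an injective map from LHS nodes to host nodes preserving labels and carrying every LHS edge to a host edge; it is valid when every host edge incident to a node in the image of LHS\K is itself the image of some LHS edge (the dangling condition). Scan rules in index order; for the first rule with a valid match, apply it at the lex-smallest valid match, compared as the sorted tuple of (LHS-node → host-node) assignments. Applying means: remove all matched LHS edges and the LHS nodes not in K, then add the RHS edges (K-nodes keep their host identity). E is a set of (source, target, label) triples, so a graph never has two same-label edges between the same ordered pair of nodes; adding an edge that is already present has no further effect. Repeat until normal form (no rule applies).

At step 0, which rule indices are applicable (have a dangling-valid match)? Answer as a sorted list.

R0: no valid match — LHS pattern not found
R1: no valid match — LHS pattern not found
R2: 2 valid matches — {0↦1, 1↦3, 2↦4}, {0↦1, 1↦5, 2↦6}

Answer: [R2]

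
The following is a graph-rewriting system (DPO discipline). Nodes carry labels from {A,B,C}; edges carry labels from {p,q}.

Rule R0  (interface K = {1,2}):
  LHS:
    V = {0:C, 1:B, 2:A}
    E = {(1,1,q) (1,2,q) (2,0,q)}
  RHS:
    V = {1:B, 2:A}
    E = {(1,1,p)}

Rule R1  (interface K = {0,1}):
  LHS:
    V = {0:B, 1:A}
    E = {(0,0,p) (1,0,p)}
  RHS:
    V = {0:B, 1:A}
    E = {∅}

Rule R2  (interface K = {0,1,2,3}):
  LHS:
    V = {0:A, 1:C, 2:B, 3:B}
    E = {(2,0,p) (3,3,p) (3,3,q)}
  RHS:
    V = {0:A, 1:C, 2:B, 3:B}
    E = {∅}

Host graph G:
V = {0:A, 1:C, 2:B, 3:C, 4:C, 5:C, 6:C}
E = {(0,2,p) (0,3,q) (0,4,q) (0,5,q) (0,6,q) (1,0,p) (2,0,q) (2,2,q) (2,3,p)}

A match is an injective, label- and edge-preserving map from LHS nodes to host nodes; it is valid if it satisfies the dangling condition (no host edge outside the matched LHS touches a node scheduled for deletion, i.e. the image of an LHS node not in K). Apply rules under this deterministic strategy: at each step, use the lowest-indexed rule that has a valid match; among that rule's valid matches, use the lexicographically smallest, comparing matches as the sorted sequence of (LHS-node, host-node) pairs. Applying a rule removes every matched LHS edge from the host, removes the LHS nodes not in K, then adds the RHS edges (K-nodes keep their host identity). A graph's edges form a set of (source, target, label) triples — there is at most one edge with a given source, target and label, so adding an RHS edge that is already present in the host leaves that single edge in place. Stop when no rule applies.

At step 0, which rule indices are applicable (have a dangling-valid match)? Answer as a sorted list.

Answer: [R0]

Derivation:
R0: 3 valid matches — {0↦4, 1↦2, 2↦0}, {0↦5, 1↦2, 2↦0}, {0↦6, 1↦2, 2↦0}
R1: no valid match — LHS pattern not found
R2: no valid match — LHS pattern not found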